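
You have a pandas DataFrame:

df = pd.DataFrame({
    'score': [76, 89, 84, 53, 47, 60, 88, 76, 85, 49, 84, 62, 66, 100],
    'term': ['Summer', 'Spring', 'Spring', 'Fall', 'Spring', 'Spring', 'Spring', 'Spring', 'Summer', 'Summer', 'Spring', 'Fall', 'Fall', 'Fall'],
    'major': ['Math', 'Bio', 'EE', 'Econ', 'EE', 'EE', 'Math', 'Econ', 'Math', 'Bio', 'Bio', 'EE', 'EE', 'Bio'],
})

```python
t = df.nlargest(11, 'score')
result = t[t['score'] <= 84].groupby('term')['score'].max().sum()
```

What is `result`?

226

take 11 rows with largest score:
    score    term major
13    100    Fall   Bio
1      89  Spring   Bio
6      88  Spring  Math
8      85  Summer  Math
2      84  Spring    EE
10     84  Spring   Bio
0      76  Summer  Math
7      76  Spring  Econ
12     66    Fall    EE
11     62    Fall    EE
5      60  Spring    EE
filter rows where score <= 84:
    score    term major
2      84  Spring    EE
10     84  Spring   Bio
0      76  Summer  Math
7      76  Spring  Econ
12     66    Fall    EE
11     62    Fall    EE
5      60  Spring    EE
group by term, max of score:
term
Fall      66
Spring    84
Summer    76
Name: score, dtype: int64
Finally, sum of the resulting series = 226.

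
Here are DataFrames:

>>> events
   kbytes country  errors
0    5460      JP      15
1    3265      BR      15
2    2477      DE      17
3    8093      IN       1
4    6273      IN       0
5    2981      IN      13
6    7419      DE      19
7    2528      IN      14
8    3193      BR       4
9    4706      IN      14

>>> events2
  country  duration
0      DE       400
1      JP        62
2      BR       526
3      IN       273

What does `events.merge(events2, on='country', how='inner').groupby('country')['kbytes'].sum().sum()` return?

merge on 'country' (how='inner') → 10 rows:
   kbytes country  errors  duration
0    5460      JP      15        62
1    3265      BR      15       526
2    2477      DE      17       400
3    8093      IN       1       273
4    6273      IN       0       273
5    2981      IN      13       273
6    7419      DE      19       400
7    2528      IN      14       273
8    3193      BR       4       526
9    4706      IN      14       273
group by country, sum of kbytes:
country
BR     6458
DE     9896
IN    24581
JP     5460
Name: kbytes, dtype: int64
So sum() = 46395.

46395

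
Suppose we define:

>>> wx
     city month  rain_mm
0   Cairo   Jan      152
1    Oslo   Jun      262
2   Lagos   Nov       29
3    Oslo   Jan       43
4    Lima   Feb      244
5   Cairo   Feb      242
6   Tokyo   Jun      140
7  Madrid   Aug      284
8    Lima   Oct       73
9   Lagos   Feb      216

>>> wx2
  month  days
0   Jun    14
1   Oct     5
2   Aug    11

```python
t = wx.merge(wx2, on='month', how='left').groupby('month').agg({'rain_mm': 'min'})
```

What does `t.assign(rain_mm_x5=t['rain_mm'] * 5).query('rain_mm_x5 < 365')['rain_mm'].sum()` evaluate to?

72

merge on 'month' (how='left') → 10 rows:
     city month  rain_mm  days
0   Cairo   Jan      152   NaN
1    Oslo   Jun      262  14.0
2   Lagos   Nov       29   NaN
3    Oslo   Jan       43   NaN
4    Lima   Feb      244   NaN
5   Cairo   Feb      242   NaN
6   Tokyo   Jun      140  14.0
7  Madrid   Aug      284  11.0
8    Lima   Oct       73   5.0
9   Lagos   Feb      216   NaN
group by month, min of rain_mm:
       rain_mm
month         
Aug        284
Feb        216
Jan         43
Jun        140
Nov         29
Oct         73
add column rain_mm_x5 = t['rain_mm'] * 5:
       rain_mm  rain_mm_x5
month                     
Aug        284        1420
Feb        216        1080
Jan         43         215
Jun        140         700
Nov         29         145
Oct         73         365
filter rows where rain_mm_x5 < 365:
       rain_mm  rain_mm_x5
month                     
Jan         43         215
Nov         29         145
Then the sum of column 'rain_mm': 72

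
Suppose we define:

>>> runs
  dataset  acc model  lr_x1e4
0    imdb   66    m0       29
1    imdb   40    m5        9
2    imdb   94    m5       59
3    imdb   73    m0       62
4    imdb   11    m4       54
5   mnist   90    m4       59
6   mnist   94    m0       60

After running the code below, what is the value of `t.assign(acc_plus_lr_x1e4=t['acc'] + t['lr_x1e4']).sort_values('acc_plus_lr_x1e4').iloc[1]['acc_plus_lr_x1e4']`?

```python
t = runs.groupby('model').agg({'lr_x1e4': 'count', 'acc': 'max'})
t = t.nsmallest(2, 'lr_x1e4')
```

96

group by model: count(lr_x1e4), max(acc):
       lr_x1e4  acc
model              
m0           3   94
m4           2   90
m5           2   94
take 2 rows with smallest lr_x1e4:
       lr_x1e4  acc
model              
m4           2   90
m5           2   94
add column acc_plus_lr_x1e4 = t['acc'] + t['lr_x1e4']:
       lr_x1e4  acc  acc_plus_lr_x1e4
model                                
m4           2   90                92
m5           2   94                96
sort by acc_plus_lr_x1e4:
       lr_x1e4  acc  acc_plus_lr_x1e4
model                                
m4           2   90                92
m5           2   94                96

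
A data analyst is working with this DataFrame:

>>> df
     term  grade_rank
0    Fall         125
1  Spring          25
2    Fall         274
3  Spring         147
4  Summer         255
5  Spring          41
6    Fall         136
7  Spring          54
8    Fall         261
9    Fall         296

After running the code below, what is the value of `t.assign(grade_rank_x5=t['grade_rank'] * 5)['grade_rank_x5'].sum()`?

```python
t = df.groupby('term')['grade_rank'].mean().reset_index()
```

group by term, mean of grade_rank:
term
Fall      218.40
Spring     66.75
Summer    255.00
Name: grade_rank, dtype: float64
reset_index():
     term  grade_rank
0    Fall      218.40
1  Spring       66.75
2  Summer      255.00
add column grade_rank_x5 = t['grade_rank'] * 5:
     term  grade_rank  grade_rank_x5
0    Fall      218.40        1092.00
1  Spring       66.75         333.75
2  Summer      255.00        1275.00

2700.75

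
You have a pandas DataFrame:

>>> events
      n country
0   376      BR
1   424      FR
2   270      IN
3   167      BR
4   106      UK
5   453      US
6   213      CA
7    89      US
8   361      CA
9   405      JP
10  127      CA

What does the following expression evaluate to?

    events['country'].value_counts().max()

3

value_counts of country:
country
CA    3
BR    2
US    2
FR    1
IN    1
UK    1
JP    1
Name: count, dtype: int64
Taking the max of the resulting series gives 3.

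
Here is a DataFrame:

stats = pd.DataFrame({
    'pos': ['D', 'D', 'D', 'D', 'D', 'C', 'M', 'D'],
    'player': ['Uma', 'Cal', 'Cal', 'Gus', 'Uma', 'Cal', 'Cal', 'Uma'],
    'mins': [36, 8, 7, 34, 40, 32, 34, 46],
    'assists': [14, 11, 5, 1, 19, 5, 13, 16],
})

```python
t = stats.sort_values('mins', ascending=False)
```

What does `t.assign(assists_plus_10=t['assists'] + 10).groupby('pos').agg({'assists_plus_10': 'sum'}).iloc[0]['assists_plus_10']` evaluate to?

15

sort by mins descending:
  pos player  mins  assists
7   D    Uma    46       16
4   D    Uma    40       19
0   D    Uma    36       14
3   D    Gus    34        1
6   M    Cal    34       13
5   C    Cal    32        5
1   D    Cal     8       11
2   D    Cal     7        5
add column assists_plus_10 = t['assists'] + 10:
  pos player  mins  assists  assists_plus_10
7   D    Uma    46       16               26
4   D    Uma    40       19               29
0   D    Uma    36       14               24
3   D    Gus    34        1               11
6   M    Cal    34       13               23
5   C    Cal    32        5               15
1   D    Cal     8       11               21
2   D    Cal     7        5               15
group by pos, sum of assists_plus_10:
     assists_plus_10
pos                 
C                 15
D                126
M                 23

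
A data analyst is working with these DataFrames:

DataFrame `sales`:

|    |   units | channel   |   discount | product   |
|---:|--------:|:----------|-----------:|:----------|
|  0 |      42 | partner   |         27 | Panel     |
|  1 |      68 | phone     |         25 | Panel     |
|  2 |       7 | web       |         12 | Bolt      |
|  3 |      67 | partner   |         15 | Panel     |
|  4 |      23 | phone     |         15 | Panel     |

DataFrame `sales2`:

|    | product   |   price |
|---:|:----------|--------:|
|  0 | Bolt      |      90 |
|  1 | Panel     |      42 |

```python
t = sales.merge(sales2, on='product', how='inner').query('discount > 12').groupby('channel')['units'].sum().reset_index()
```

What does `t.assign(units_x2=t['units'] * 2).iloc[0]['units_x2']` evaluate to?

merge on 'product' (how='inner') → 5 rows:
   units  channel  discount product  price
0     42  partner        27   Panel     42
1     68    phone        25   Panel     42
2      7      web        12    Bolt     90
3     67  partner        15   Panel     42
4     23    phone        15   Panel     42
filter rows where discount > 12:
   units  channel  discount product  price
0     42  partner        27   Panel     42
1     68    phone        25   Panel     42
3     67  partner        15   Panel     42
4     23    phone        15   Panel     42
group by channel, sum of units:
channel
partner    109
phone       91
Name: units, dtype: int64
reset_index():
   channel  units
0  partner    109
1    phone     91
add column units_x2 = t['units'] * 2:
   channel  units  units_x2
0  partner    109       218
1    phone     91       182
Finally, value at position 0, column 'units_x2' = 218.

218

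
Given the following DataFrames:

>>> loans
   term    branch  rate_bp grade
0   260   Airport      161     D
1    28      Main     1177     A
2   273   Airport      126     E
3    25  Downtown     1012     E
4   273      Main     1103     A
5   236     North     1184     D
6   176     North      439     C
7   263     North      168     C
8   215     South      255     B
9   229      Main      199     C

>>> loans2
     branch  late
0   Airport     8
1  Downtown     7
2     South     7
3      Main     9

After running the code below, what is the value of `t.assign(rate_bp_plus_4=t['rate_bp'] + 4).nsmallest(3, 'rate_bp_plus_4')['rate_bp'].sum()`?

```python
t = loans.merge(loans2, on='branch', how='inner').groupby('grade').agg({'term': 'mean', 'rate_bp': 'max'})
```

615

merge on 'branch' (how='inner') → 7 rows:
   term    branch  rate_bp grade  late
0   260   Airport      161     D     8
1    28      Main     1177     A     9
2   273   Airport      126     E     8
3    25  Downtown     1012     E     7
4   273      Main     1103     A     9
5   215     South      255     B     7
6   229      Main      199     C     9
group by grade: mean(term), max(rate_bp):
        term  rate_bp
grade                
A      150.5     1177
B      215.0      255
C      229.0      199
D      260.0      161
E      149.0     1012
add column rate_bp_plus_4 = t['rate_bp'] + 4:
        term  rate_bp  rate_bp_plus_4
grade                                
A      150.5     1177            1181
B      215.0      255             259
C      229.0      199             203
D      260.0      161             165
E      149.0     1012            1016
take 3 rows with smallest rate_bp_plus_4:
        term  rate_bp  rate_bp_plus_4
grade                                
D      260.0      161             165
C      229.0      199             203
B      215.0      255             259
sum of column 'rate_bp' → 615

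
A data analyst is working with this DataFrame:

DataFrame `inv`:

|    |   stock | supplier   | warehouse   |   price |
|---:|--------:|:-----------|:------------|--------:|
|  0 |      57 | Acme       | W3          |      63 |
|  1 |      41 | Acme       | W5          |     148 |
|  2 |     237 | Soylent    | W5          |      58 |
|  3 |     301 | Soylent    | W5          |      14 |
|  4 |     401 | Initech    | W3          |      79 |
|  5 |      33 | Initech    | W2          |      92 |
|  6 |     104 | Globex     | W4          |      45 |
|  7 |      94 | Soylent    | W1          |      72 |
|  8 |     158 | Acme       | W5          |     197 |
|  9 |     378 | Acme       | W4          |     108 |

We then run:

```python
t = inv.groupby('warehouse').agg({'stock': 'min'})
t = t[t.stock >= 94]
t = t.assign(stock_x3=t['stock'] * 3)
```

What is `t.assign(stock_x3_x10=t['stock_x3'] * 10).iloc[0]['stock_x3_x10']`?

group by warehouse, min of stock:
           stock
warehouse       
W1            94
W2            33
W3            57
W4           104
W5            41
filter rows where stock >= 94:
           stock
warehouse       
W1            94
W4           104
add column stock_x3 = t['stock'] * 3:
           stock  stock_x3
warehouse                 
W1            94       282
W4           104       312
add column stock_x3_x10 = t['stock_x3'] * 10:
           stock  stock_x3  stock_x3_x10
warehouse                               
W1            94       282          2820
W4           104       312          3120

2820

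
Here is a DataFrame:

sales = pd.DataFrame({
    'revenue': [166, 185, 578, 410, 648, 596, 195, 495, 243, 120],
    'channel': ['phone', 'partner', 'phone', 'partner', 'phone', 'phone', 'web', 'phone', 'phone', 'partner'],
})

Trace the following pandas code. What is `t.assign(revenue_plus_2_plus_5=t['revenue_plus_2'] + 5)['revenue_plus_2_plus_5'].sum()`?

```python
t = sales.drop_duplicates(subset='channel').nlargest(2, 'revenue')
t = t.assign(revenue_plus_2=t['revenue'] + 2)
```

394

drop duplicate channel (keep=first):
   revenue  channel
0      166    phone
1      185  partner
6      195      web
take 2 rows with largest revenue:
   revenue  channel
6      195      web
1      185  partner
add column revenue_plus_2 = t['revenue'] + 2:
   revenue  channel  revenue_plus_2
6      195      web             197
1      185  partner             187
add column revenue_plus_2_plus_5 = t['revenue_plus_2'] + 5:
   revenue  channel  revenue_plus_2  revenue_plus_2_plus_5
6      195      web             197                    202
1      185  partner             187                    192
So sum() = 394.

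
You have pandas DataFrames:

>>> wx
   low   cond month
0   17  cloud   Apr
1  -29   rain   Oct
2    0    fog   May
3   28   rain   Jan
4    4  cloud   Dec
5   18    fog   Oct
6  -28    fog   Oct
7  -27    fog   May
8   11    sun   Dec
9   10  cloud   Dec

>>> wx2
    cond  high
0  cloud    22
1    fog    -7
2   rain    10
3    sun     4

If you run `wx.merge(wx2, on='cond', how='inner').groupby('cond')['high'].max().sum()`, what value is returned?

29

merge on 'cond' (how='inner') → 10 rows:
   low   cond month  high
0   17  cloud   Apr    22
1  -29   rain   Oct    10
2    0    fog   May    -7
3   28   rain   Jan    10
4    4  cloud   Dec    22
5   18    fog   Oct    -7
6  -28    fog   Oct    -7
7  -27    fog   May    -7
8   11    sun   Dec     4
9   10  cloud   Dec    22
group by cond, max of high:
cond
cloud    22
fog      -7
rain     10
sun       4
Name: high, dtype: int64
Reading off the sum of the resulting series, we get 29.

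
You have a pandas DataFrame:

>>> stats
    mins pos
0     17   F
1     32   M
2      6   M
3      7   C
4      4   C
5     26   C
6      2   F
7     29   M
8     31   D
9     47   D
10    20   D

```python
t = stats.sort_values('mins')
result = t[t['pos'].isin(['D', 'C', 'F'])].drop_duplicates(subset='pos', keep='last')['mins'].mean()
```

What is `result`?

sort by mins:
    mins pos
6      2   F
4      4   C
2      6   M
3      7   C
0     17   F
10    20   D
5     26   C
7     29   M
8     31   D
1     32   M
9     47   D
filter rows where pos in ['D', 'C', 'F']:
    mins pos
6      2   F
4      4   C
3      7   C
0     17   F
10    20   D
5     26   C
8     31   D
9     47   D
drop duplicate pos (keep=last):
   mins pos
0    17   F
5    26   C
9    47   D
Reading off the mean of column 'mins', we get 30.0.

30.0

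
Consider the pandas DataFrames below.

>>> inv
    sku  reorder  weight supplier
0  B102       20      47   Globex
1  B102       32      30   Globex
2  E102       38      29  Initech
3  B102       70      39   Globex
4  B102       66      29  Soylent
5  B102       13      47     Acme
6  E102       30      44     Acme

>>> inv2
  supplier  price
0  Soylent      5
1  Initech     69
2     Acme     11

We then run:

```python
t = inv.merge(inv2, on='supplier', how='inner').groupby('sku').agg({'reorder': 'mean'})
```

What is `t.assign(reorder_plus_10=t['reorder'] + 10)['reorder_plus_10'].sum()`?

93.5

merge on 'supplier' (how='inner') → 4 rows:
    sku  reorder  weight supplier  price
0  E102       38      29  Initech     69
1  B102       66      29  Soylent      5
2  B102       13      47     Acme     11
3  E102       30      44     Acme     11
group by sku, mean of reorder:
      reorder
sku          
B102     39.5
E102     34.0
add column reorder_plus_10 = t['reorder'] + 10:
      reorder  reorder_plus_10
sku                           
B102     39.5             49.5
E102     34.0             44.0
Hence 93.5.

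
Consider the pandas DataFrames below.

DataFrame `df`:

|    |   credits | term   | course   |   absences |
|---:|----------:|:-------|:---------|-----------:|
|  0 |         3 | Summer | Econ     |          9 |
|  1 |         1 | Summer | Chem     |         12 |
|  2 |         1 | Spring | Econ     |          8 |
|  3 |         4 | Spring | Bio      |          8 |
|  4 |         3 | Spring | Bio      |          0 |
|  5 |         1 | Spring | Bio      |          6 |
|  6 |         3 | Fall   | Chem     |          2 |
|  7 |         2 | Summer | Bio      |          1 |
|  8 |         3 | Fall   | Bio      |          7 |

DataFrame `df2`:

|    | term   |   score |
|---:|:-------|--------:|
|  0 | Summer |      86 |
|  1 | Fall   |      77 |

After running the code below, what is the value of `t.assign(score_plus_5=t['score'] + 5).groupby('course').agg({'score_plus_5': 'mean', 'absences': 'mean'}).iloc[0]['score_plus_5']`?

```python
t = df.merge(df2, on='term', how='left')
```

merge on 'term' (how='left') → 9 rows:
   credits    term course  absences  score
0        3  Summer   Econ         9   86.0
1        1  Summer   Chem        12   86.0
2        1  Spring   Econ         8    NaN
3        4  Spring    Bio         8    NaN
4        3  Spring    Bio         0    NaN
5        1  Spring    Bio         6    NaN
6        3    Fall   Chem         2   77.0
7        2  Summer    Bio         1   86.0
8        3    Fall    Bio         7   77.0
add column score_plus_5 = t['score'] + 5:
   credits    term course  absences  score  score_plus_5
0        3  Summer   Econ         9   86.0          91.0
1        1  Summer   Chem        12   86.0          91.0
2        1  Spring   Econ         8    NaN           NaN
3        4  Spring    Bio         8    NaN           NaN
4        3  Spring    Bio         0    NaN           NaN
5        1  Spring    Bio         6    NaN           NaN
6        3    Fall   Chem         2   77.0          82.0
7        2  Summer    Bio         1   86.0          91.0
8        3    Fall    Bio         7   77.0          82.0
group by course: mean(score_plus_5), mean(absences):
        score_plus_5  absences
course                        
Bio             86.5       4.4
Chem            86.5       7.0
Econ            91.0       8.5

86.5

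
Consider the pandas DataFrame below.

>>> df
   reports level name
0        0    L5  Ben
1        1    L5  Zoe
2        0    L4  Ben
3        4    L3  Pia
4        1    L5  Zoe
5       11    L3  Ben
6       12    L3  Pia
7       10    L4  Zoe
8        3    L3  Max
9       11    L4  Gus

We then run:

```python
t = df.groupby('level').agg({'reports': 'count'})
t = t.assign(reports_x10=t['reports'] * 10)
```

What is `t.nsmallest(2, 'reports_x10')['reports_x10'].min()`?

30

group by level, count of reports:
       reports
level         
L3           4
L4           3
L5           3
add column reports_x10 = t['reports'] * 10:
       reports  reports_x10
level                      
L3           4           40
L4           3           30
L5           3           30
take 2 rows with smallest reports_x10:
       reports  reports_x10
level                      
L4           3           30
L5           3           30
Finally, min of column 'reports_x10' = 30.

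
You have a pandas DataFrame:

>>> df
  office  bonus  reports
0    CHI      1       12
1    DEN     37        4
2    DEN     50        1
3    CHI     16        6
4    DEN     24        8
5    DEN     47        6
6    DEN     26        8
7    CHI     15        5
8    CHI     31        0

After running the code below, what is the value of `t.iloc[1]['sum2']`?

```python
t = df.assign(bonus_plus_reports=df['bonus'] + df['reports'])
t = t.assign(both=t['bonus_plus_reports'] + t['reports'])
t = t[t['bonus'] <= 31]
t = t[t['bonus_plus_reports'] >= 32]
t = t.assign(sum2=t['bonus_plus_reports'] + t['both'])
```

76

add column bonus_plus_reports = df['bonus'] + df['reports']:
  office  bonus  reports  bonus_plus_reports
0    CHI      1       12                  13
1    DEN     37        4                  41
2    DEN     50        1                  51
3    CHI     16        6                  22
4    DEN     24        8                  32
5    DEN     47        6                  53
6    DEN     26        8                  34
7    CHI     15        5                  20
8    CHI     31        0                  31
add column both = t['bonus_plus_reports'] + t['reports']:
  office  bonus  reports  bonus_plus_reports  both
0    CHI      1       12                  13    25
1    DEN     37        4                  41    45
2    DEN     50        1                  51    52
3    CHI     16        6                  22    28
4    DEN     24        8                  32    40
5    DEN     47        6                  53    59
6    DEN     26        8                  34    42
7    CHI     15        5                  20    25
8    CHI     31        0                  31    31
filter rows where bonus <= 31:
  office  bonus  reports  bonus_plus_reports  both
0    CHI      1       12                  13    25
3    CHI     16        6                  22    28
4    DEN     24        8                  32    40
6    DEN     26        8                  34    42
7    CHI     15        5                  20    25
8    CHI     31        0                  31    31
filter rows where bonus_plus_reports >= 32:
  office  bonus  reports  bonus_plus_reports  both
4    DEN     24        8                  32    40
6    DEN     26        8                  34    42
add column sum2 = t['bonus_plus_reports'] + t['both']:
  office  bonus  reports  bonus_plus_reports  both  sum2
4    DEN     24        8                  32    40    72
6    DEN     26        8                  34    42    76
So iloc[1]['sum2'] = 76.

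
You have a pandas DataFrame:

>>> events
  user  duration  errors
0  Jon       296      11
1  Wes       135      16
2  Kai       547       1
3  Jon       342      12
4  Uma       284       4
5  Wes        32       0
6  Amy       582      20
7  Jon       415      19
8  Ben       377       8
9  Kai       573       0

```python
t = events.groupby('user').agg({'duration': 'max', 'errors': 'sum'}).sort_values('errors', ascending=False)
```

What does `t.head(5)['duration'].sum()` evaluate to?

group by user: max(duration), sum(errors):
      duration  errors
user                  
Amy        582      20
Ben        377       8
Jon        415      42
Kai        573       1
Uma        284       4
Wes        135      16
sort by errors descending:
      duration  errors
user                  
Jon        415      42
Amy        582      20
Wes        135      16
Ben        377       8
Uma        284       4
Kai        573       1
take first 5 rows:
      duration  errors
user                  
Jon        415      42
Amy        582      20
Wes        135      16
Ben        377       8
Uma        284       4
sum of column 'duration' → 1793

1793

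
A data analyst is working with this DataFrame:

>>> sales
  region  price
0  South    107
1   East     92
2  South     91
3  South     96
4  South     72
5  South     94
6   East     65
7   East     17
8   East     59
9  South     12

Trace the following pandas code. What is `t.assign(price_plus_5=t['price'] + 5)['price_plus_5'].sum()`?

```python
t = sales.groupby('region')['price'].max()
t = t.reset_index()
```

209

group by region, max of price:
region
East      92
South    107
Name: price, dtype: int64
reset_index():
  region  price
0   East     92
1  South    107
add column price_plus_5 = t['price'] + 5:
  region  price  price_plus_5
0   East     92            97
1  South    107           112
Then the sum of column 'price_plus_5': 209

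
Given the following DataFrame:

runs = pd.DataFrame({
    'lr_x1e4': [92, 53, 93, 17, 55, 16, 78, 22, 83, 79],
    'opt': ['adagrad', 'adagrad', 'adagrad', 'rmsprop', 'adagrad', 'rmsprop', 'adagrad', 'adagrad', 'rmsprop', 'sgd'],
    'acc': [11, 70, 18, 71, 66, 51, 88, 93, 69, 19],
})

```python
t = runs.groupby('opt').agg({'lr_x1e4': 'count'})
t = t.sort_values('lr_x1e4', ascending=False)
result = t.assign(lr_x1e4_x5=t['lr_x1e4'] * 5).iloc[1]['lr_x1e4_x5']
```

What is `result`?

15

group by opt, count of lr_x1e4:
         lr_x1e4
opt             
adagrad        6
rmsprop        3
sgd            1
sort by lr_x1e4 descending:
         lr_x1e4
opt             
adagrad        6
rmsprop        3
sgd            1
add column lr_x1e4_x5 = t['lr_x1e4'] * 5:
         lr_x1e4  lr_x1e4_x5
opt                         
adagrad        6          30
rmsprop        3          15
sgd            1           5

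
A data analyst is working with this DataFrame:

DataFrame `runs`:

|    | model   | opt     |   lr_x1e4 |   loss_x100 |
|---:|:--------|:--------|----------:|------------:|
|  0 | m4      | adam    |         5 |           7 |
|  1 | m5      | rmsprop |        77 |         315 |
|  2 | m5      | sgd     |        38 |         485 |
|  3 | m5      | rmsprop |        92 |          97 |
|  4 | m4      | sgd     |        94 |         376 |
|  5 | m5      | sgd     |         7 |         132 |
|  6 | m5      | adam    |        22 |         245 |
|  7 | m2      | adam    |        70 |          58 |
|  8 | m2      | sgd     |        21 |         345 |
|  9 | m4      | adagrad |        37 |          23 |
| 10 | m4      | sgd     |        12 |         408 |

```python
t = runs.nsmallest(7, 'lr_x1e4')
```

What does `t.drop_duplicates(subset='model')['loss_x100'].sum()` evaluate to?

484

take 7 rows with smallest lr_x1e4:
   model      opt  lr_x1e4  loss_x100
0     m4     adam        5          7
5     m5      sgd        7        132
10    m4      sgd       12        408
8     m2      sgd       21        345
6     m5     adam       22        245
9     m4  adagrad       37         23
2     m5      sgd       38        485
drop duplicate model (keep=first):
  model   opt  lr_x1e4  loss_x100
0    m4  adam        5          7
5    m5   sgd        7        132
8    m2   sgd       21        345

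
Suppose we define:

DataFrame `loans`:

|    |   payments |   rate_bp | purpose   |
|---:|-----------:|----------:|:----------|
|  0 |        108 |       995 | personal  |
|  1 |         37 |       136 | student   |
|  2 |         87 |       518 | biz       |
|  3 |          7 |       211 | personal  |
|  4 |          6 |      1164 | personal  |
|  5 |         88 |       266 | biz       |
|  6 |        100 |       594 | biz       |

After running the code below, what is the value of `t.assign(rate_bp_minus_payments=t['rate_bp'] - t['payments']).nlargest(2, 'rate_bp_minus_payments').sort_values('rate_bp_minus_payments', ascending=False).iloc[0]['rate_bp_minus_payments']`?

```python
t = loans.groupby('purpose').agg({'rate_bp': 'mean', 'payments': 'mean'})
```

group by purpose: mean(rate_bp), mean(payments):
             rate_bp   payments
purpose                        
biz       459.333333  91.666667
personal  790.000000  40.333333
student   136.000000  37.000000
add column rate_bp_minus_payments = t['rate_bp'] - t['payments']:
             rate_bp   payments  rate_bp_minus_payments
purpose                                                
biz       459.333333  91.666667              367.666667
personal  790.000000  40.333333              749.666667
student   136.000000  37.000000               99.000000
take 2 rows with largest rate_bp_minus_payments:
             rate_bp   payments  rate_bp_minus_payments
purpose                                                
personal  790.000000  40.333333              749.666667
biz       459.333333  91.666667              367.666667
sort by rate_bp_minus_payments descending:
             rate_bp   payments  rate_bp_minus_payments
purpose                                                
personal  790.000000  40.333333              749.666667
biz       459.333333  91.666667              367.666667

749.666666667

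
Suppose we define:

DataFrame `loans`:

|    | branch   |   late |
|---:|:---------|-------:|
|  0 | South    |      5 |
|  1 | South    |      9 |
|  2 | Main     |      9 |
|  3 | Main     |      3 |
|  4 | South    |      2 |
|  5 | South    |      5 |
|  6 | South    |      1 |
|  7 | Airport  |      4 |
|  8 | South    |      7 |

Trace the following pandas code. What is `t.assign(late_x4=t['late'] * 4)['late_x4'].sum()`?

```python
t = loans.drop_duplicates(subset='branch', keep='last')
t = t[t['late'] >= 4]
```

44

drop duplicate branch (keep=last):
    branch  late
3     Main     3
7  Airport     4
8    South     7
filter rows where late >= 4:
    branch  late
7  Airport     4
8    South     7
add column late_x4 = t['late'] * 4:
    branch  late  late_x4
7  Airport     4       16
8    South     7       28
Hence 44.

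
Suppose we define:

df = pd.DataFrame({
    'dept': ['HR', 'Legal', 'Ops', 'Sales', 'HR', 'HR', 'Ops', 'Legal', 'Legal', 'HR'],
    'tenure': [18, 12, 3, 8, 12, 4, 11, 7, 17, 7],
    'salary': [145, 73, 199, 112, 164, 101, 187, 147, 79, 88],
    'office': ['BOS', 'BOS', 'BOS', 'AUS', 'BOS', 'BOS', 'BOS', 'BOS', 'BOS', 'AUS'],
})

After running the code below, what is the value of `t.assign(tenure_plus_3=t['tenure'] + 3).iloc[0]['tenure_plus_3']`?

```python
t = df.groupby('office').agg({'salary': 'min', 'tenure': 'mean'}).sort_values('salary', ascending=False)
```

10.5

group by office: min(salary), mean(tenure):
        salary  tenure
office                
AUS         88     7.5
BOS         73    10.5
sort by salary descending:
        salary  tenure
office                
AUS         88     7.5
BOS         73    10.5
add column tenure_plus_3 = t['tenure'] + 3:
        salary  tenure  tenure_plus_3
office                               
AUS         88     7.5           10.5
BOS         73    10.5           13.5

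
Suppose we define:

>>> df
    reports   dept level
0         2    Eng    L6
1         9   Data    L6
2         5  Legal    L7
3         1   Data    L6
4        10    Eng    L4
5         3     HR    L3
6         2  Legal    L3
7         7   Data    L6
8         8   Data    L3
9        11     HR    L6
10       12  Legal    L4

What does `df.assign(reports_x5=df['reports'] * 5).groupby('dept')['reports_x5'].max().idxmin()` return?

add column reports_x5 = df['reports'] * 5:
    reports   dept level  reports_x5
0         2    Eng    L6          10
1         9   Data    L6          45
2         5  Legal    L7          25
3         1   Data    L6           5
4        10    Eng    L4          50
5         3     HR    L3          15
6         2  Legal    L3          10
7         7   Data    L6          35
8         8   Data    L3          40
9        11     HR    L6          55
10       12  Legal    L4          60
group by dept, max of reports_x5:
dept
Data     45
Eng      50
HR       55
Legal    60
Name: reports_x5, dtype: int64
Reading off the label with the smallest value, we get Data.

Data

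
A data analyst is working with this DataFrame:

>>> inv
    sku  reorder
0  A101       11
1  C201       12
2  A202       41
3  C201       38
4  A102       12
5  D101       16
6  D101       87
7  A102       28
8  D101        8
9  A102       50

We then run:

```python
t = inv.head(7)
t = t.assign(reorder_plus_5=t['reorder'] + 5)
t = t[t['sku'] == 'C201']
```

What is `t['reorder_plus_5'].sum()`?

60

take first 7 rows:
    sku  reorder
0  A101       11
1  C201       12
2  A202       41
3  C201       38
4  A102       12
5  D101       16
6  D101       87
add column reorder_plus_5 = t['reorder'] + 5:
    sku  reorder  reorder_plus_5
0  A101       11              16
1  C201       12              17
2  A202       41              46
3  C201       38              43
4  A102       12              17
5  D101       16              21
6  D101       87              92
filter rows where sku == 'C201':
    sku  reorder  reorder_plus_5
1  C201       12              17
3  C201       38              43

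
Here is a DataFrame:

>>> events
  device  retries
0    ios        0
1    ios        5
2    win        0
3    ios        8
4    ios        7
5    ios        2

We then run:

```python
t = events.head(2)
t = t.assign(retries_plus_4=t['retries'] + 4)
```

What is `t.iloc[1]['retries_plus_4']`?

9

take first 2 rows:
  device  retries
0    ios        0
1    ios        5
add column retries_plus_4 = t['retries'] + 4:
  device  retries  retries_plus_4
0    ios        0               4
1    ios        5               9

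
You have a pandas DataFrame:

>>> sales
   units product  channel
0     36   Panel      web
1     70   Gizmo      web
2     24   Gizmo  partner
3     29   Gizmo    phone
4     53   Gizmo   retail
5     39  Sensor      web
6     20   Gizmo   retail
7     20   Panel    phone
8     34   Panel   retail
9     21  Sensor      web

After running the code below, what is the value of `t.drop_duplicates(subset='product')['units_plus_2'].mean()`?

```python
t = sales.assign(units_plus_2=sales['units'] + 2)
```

50.3333333333

add column units_plus_2 = sales['units'] + 2:
   units product  channel  units_plus_2
0     36   Panel      web            38
1     70   Gizmo      web            72
2     24   Gizmo  partner            26
3     29   Gizmo    phone            31
4     53   Gizmo   retail            55
5     39  Sensor      web            41
6     20   Gizmo   retail            22
7     20   Panel    phone            22
8     34   Panel   retail            36
9     21  Sensor      web            23
drop duplicate product (keep=first):
   units product channel  units_plus_2
0     36   Panel     web            38
1     70   Gizmo     web            72
5     39  Sensor     web            41
mean of column 'units_plus_2' → 50.3333333333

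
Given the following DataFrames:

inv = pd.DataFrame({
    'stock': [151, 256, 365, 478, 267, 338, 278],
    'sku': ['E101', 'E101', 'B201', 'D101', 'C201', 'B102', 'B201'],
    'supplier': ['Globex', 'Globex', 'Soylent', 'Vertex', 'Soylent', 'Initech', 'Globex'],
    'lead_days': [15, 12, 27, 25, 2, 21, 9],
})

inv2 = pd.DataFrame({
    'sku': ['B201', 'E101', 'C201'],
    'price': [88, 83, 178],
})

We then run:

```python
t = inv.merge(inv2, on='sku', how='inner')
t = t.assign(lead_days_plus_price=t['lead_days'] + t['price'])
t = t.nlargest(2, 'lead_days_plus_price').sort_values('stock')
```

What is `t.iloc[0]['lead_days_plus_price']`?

180

merge on 'sku' (how='inner') → 5 rows:
   stock   sku supplier  lead_days  price
0    151  E101   Globex         15     83
1    256  E101   Globex         12     83
2    365  B201  Soylent         27     88
3    267  C201  Soylent          2    178
4    278  B201   Globex          9     88
add column lead_days_plus_price = t['lead_days'] + t['price']:
   stock   sku supplier  lead_days  price  lead_days_plus_price
0    151  E101   Globex         15     83                    98
1    256  E101   Globex         12     83                    95
2    365  B201  Soylent         27     88                   115
3    267  C201  Soylent          2    178                   180
4    278  B201   Globex          9     88                    97
take 2 rows with largest lead_days_plus_price:
   stock   sku supplier  lead_days  price  lead_days_plus_price
3    267  C201  Soylent          2    178                   180
2    365  B201  Soylent         27     88                   115
sort by stock:
   stock   sku supplier  lead_days  price  lead_days_plus_price
3    267  C201  Soylent          2    178                   180
2    365  B201  Soylent         27     88                   115
value at position 0, column 'lead_days_plus_price' → 180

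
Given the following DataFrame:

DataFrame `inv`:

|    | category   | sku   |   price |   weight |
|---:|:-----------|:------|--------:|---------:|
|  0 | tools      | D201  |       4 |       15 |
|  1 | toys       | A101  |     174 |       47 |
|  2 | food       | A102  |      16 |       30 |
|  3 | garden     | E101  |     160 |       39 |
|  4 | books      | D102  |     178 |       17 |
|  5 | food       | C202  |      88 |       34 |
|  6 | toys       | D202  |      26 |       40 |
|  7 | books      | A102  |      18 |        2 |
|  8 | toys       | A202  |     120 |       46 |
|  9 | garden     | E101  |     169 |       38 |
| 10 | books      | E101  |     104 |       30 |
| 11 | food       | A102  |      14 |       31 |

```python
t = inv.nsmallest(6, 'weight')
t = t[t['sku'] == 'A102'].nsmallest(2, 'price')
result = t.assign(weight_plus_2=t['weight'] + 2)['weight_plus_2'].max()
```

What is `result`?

33

take 6 rows with smallest weight:
   category   sku  price  weight
7     books  A102     18       2
0     tools  D201      4      15
4     books  D102    178      17
2      food  A102     16      30
10    books  E101    104      30
11     food  A102     14      31
filter rows where sku == 'A102':
   category   sku  price  weight
7     books  A102     18       2
2      food  A102     16      30
11     food  A102     14      31
take 2 rows with smallest price:
   category   sku  price  weight
11     food  A102     14      31
2      food  A102     16      30
add column weight_plus_2 = t['weight'] + 2:
   category   sku  price  weight  weight_plus_2
11     food  A102     14      31             33
2      food  A102     16      30             32
Finally, max of column 'weight_plus_2' = 33.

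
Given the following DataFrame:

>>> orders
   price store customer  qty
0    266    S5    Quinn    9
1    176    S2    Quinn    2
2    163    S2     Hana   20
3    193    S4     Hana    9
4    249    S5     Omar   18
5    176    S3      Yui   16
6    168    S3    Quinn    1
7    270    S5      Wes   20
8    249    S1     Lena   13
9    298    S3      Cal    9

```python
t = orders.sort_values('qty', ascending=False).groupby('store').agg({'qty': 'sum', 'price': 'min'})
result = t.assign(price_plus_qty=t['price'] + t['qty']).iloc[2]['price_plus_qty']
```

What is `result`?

194

sort by qty descending:
   price store customer  qty
2    163    S2     Hana   20
7    270    S5      Wes   20
4    249    S5     Omar   18
5    176    S3      Yui   16
8    249    S1     Lena   13
0    266    S5    Quinn    9
3    193    S4     Hana    9
9    298    S3      Cal    9
1    176    S2    Quinn    2
6    168    S3    Quinn    1
group by store: sum(qty), min(price):
       qty  price
store            
S1      13    249
S2      22    163
S3      26    168
S4       9    193
S5      47    249
add column price_plus_qty = t['price'] + t['qty']:
       qty  price  price_plus_qty
store                            
S1      13    249             262
S2      22    163             185
S3      26    168             194
S4       9    193             202
S5      47    249             296
Then the value at position 2, column 'price_plus_qty': 194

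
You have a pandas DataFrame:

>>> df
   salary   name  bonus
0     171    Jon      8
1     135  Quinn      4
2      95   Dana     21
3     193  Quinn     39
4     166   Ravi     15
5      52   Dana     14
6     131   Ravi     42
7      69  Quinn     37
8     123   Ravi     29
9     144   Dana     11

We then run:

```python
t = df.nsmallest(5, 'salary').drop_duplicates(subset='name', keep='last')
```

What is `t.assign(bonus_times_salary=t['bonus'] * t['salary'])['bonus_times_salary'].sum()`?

10050

take 5 rows with smallest salary:
   salary   name  bonus
5      52   Dana     14
7      69  Quinn     37
2      95   Dana     21
8     123   Ravi     29
6     131   Ravi     42
drop duplicate name (keep=last):
   salary   name  bonus
7      69  Quinn     37
2      95   Dana     21
6     131   Ravi     42
add column bonus_times_salary = t['bonus'] * t['salary']:
   salary   name  bonus  bonus_times_salary
7      69  Quinn     37                2553
2      95   Dana     21                1995
6     131   Ravi     42                5502
sum of column 'bonus_times_salary' → 10050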